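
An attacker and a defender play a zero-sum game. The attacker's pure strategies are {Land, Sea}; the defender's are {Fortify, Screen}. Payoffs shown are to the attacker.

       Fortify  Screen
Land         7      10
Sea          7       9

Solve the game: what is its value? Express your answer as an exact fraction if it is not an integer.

7

Row minima: Land → 7, Sea → 7; maximin = 7.
Column maxima: Fortify → 7, Screen → 10; minimax = 7.
Since maximin = minimax = 7, there is a saddle point and the value is 7.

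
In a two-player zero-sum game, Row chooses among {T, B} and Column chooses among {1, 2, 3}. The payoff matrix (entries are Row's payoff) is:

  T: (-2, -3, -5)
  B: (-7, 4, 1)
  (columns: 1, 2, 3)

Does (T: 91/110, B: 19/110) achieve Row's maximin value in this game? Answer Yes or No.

No

Against 1 this mix gives (91/110)·(-2) + (19/110)·(-7) = -63/22.
Against 2 this mix gives (91/110)·(-3) + (19/110)·4 = -197/110.
Against 3 this mix gives (91/110)·(-5) + (19/110)·1 = -218/55.
Column will play 3, holding Row to -218/55. Shifting weight toward the row that does better against 3 would raise this floor (the equalizing mix achieves -37/11 against both 3 and 1), so the proposed strategy is not optimal.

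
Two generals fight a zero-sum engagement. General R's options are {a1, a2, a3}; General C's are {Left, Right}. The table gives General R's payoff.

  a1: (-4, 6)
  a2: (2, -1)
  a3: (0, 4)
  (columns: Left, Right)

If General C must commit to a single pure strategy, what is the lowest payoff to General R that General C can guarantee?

Column maxima: Left → 2, Right → 6.
The smallest of these is 2.

2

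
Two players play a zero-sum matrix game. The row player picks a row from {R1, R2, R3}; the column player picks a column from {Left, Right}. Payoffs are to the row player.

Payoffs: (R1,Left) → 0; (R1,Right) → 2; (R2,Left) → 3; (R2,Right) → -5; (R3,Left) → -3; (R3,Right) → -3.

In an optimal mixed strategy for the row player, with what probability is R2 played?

1/5

Row minima: R1 → 0, R2 → -5, R3 → -3; maximin = 0.
Column maxima: Left → 3, Right → 2; minimax = 2.
0 ≠ 2, so there is no saddle point; optimal play is mixed.
R3 is strictly dominated by R1, so the row player never plays it.
On the remaining 2×2 (R1, R2 vs Left, Right):
Let the row player play R1 with probability p. Expected payoff against Left: 0p + 3(1−p) = −3p + 3; against Right: 2p + (-5)(1−p) = 7p − 5.
Setting these equal: −3p + 3 = 7p − 5 ⇒ −10p = -8 ⇒ p = 4/5, and the value is (-3)·(4/5) + 3 = 3/5.
For the column player: with q = P(Left), equating R1's and R2's payoffs gives −2q + 2 = 8q − 5 ⇒ q = 7/10.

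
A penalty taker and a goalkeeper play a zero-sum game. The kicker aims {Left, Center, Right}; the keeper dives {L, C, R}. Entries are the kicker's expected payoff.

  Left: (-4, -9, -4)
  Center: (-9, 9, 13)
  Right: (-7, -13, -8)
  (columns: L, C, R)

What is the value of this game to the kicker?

Row minima: Left → -9, Center → -9, Right → -13; maximin = -9.
Column maxima: L → -4, C → 9, R → 13; minimax = -4.
-9 ≠ -4, so there is no saddle point; optimal play is mixed.
Right is strictly dominated by Left, so the kicker never plays it.
R is strictly dominated by C (it gives the kicker strictly more in every row), so the keeper never plays it.
On the remaining 2×2 (Left, Center vs L, C):
Let the kicker play Left with probability p. Expected payoff against L: (-4)p + (-9)(1−p) = 5p − 9; against C: (-9)p + 9(1−p) = −18p + 9.
Setting these equal: 5p − 9 = −18p + 9 ⇒ 23p = 18 ⇒ p = 18/23, and the value is (5)·(18/23) − 9 = -117/23.
For the keeper: with q = P(L), equating Left's and Center's payoffs gives 5q − 9 = −18q + 9 ⇒ q = 18/23.

-117/23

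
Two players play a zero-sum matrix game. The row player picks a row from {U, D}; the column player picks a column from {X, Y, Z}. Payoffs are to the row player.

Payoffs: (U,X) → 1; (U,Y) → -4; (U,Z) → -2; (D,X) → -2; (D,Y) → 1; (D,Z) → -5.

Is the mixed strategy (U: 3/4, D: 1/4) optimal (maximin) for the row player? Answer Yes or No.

Against X this mix gives (3/4)·1 + (1/4)·(-2) = 1/4.
Against Y this mix gives (3/4)·(-4) + (1/4)·1 = -11/4.
Against Z this mix gives (3/4)·(-2) + (1/4)·(-5) = -11/4.
All of the column player's active replies (Y, Z) yield -11/4, and no column does worse for the row player. The mix makes the column player indifferent and guarantees -11/4, so it is optimal.

Yes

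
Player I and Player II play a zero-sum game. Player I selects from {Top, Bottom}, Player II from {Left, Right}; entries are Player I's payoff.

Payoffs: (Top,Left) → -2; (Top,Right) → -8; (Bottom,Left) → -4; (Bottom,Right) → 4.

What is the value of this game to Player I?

Row minima: Top → -8, Bottom → -4; maximin = -4.
Column maxima: Left → -2, Right → 4; minimax = -2.
-4 ≠ -2, so there is no saddle point; optimal play is mixed.
Let Player I play Top with probability p. Expected payoff against Left: (-2)p + (-4)(1−p) = 2p − 4; against Right: (-8)p + 4(1−p) = −12p + 4.
Setting these equal: 2p − 4 = −12p + 4 ⇒ 14p = 8 ⇒ p = 4/7, and the value is (2)·(4/7) − 4 = -20/7.
For Player II: with q = P(Left), equating Top's and Bottom's payoffs gives 6q − 8 = −8q + 4 ⇒ q = 6/7.

-20/7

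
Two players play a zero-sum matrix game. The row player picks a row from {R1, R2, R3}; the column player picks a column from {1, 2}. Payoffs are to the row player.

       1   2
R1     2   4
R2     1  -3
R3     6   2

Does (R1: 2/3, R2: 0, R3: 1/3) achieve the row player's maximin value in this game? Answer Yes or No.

Against 1 this mix gives (2/3)·2 + (1/3)·6 = 10/3.
Against 2 this mix gives (2/3)·4 + (1/3)·2 = 10/3.
All of the column player's active replies (1, 2) yield 10/3, and no column does worse for the row player. The mix makes the column player indifferent and guarantees 10/3, so it is optimal.

Yes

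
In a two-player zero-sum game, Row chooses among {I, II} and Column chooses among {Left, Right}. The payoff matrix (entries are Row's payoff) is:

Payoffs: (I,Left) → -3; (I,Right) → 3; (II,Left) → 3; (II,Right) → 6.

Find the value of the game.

Row minima: I → -3, II → 3; maximin = 3.
Column maxima: Left → 3, Right → 6; minimax = 3.
Since maximin = minimax = 3, there is a saddle point and the value is 3.

3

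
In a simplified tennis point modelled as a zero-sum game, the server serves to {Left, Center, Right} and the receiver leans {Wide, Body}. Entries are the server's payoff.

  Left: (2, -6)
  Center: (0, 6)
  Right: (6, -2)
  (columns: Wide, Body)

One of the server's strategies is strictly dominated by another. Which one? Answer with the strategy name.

Right gives a strictly higher payoff than Left against every column: 6 > 2, -2 > -6.
So Left is strictly dominated and the server never plays it.

Left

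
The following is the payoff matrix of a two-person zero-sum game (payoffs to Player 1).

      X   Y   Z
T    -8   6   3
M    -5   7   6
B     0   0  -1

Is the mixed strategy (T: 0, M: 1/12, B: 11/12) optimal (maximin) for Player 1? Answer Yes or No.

Against X this mix gives (1/12)·(-5) + (11/12)·0 = -5/12.
Against Y this mix gives (1/12)·7 + (11/12)·0 = 7/12.
Against Z this mix gives (1/12)·6 + (11/12)·(-1) = -5/12.
All of Player 2's active replies (X, Z) yield -5/12, and no column does worse for Player 1. The mix makes Player 2 indifferent and guarantees -5/12, so it is optimal.

Yes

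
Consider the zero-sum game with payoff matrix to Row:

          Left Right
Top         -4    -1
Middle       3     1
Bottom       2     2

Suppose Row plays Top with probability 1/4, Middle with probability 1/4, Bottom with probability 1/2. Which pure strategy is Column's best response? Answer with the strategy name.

If Column plays Left, Row's expected payoff is (1/4)·(-4) + (1/4)·3 + (1/2)·2 = 3/4.
If Column plays Right, Row's expected payoff is (1/4)·(-1) + (1/4)·1 + (1/2)·2 = 1.
Column minimizes Row's payoff; the smallest is 3/4, so the best response is Left.

Left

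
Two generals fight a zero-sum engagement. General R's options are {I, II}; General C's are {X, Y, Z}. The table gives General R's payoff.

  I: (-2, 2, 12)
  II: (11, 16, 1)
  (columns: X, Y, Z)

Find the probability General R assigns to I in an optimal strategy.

Row minima: I → -2, II → 1; maximin = 1.
Column maxima: X → 11, Y → 16, Z → 12; minimax = 11.
1 ≠ 11, so there is no saddle point; optimal play is mixed.
Y is strictly dominated by X (it gives General R strictly more in every row), so General C never plays it.
On the remaining 2×2 (I, II vs X, Z):
Let General R play I with probability p. Expected payoff against X: (-2)p + 11(1−p) = −13p + 11; against Z: 12p + 1(1−p) = 11p + 1.
Setting these equal: −13p + 11 = 11p + 1 ⇒ −24p = -10 ⇒ p = 5/12, and the value is (-13)·(5/12) + 11 = 67/12.
For General C: with q = P(X), equating I's and II's payoffs gives −14q + 12 = 10q + 1 ⇒ q = 11/24.

5/12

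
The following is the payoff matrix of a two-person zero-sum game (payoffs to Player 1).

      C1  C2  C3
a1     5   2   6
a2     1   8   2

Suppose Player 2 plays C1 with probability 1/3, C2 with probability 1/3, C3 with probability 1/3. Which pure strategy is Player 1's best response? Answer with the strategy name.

a1

Expected payoff of a1: (1/3)·5 + (1/3)·2 + (1/3)·6 = 13/3.
Expected payoff of a2: (1/3)·1 + (1/3)·8 + (1/3)·2 = 11/3.
The largest is 13/3, so Player 1's best response is a1.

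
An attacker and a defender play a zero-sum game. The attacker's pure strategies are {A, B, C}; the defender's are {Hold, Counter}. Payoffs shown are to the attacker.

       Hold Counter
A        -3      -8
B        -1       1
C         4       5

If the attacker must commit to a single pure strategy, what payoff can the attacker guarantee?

Row minima: A → -8, B → -1, C → 4.
The best of these is 4.

4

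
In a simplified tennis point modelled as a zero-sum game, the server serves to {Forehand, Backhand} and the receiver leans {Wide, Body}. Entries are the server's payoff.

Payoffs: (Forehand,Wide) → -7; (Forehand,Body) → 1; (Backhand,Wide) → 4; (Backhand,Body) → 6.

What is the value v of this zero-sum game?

4

Row minima: Forehand → -7, Backhand → 4; maximin = 4.
Column maxima: Wide → 4, Body → 6; minimax = 4.
Since maximin = minimax = 4, there is a saddle point and the value is 4.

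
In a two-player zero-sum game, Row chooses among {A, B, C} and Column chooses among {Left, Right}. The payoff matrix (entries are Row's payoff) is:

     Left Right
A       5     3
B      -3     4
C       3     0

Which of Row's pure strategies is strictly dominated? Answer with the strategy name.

A gives a strictly higher payoff than C against every column: 5 > 3, 3 > 0.
So C is strictly dominated and Row never plays it.

C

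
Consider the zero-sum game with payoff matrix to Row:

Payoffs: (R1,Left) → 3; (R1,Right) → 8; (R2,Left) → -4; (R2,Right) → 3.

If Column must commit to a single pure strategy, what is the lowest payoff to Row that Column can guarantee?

3

Column maxima: Left → 3, Right → 8.
The smallest of these is 3.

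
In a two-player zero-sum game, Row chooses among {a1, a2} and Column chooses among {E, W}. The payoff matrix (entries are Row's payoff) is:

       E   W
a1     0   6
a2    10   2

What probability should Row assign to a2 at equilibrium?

Row minima: a1 → 0, a2 → 2; maximin = 2.
Column maxima: E → 10, W → 6; minimax = 6.
2 ≠ 6, so there is no saddle point; optimal play is mixed.
Let Row play a1 with probability p. Expected payoff against E: 0p + 10(1−p) = −10p + 10; against W: 6p + 2(1−p) = 4p + 2.
Setting these equal: −10p + 10 = 4p + 2 ⇒ −14p = -8 ⇒ p = 4/7, and the value is (-10)·(4/7) + 10 = 30/7.
For Column: with q = P(E), equating a1's and a2's payoffs gives −6q + 6 = 8q + 2 ⇒ q = 2/7.

3/7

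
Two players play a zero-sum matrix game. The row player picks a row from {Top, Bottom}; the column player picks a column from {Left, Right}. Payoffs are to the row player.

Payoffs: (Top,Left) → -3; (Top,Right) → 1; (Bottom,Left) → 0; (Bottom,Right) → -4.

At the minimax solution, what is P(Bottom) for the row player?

Row minima: Top → -3, Bottom → -4; maximin = -3.
Column maxima: Left → 0, Right → 1; minimax = 0.
-3 ≠ 0, so there is no saddle point; optimal play is mixed.
Let the row player play Top with probability p. Expected payoff against Left: (-3)p + 0(1−p) = −3p; against Right: 1p + (-4)(1−p) = 5p − 4.
Setting these equal: −3p = 5p − 4 ⇒ −8p = -4 ⇒ p = 1/2, and the value is (-3)·(1/2) = -3/2.
For the column player: with q = P(Left), equating Top's and Bottom's payoffs gives −4q + 1 = 4q − 4 ⇒ q = 5/8.

1/2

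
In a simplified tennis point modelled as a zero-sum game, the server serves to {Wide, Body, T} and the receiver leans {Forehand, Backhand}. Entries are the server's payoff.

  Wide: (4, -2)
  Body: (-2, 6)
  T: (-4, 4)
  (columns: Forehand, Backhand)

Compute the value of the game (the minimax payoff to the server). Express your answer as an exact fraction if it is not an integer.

Row minima: Wide → -2, Body → -2, T → -4; maximin = -2.
Column maxima: Forehand → 4, Backhand → 6; minimax = 4.
-2 ≠ 4, so there is no saddle point; optimal play is mixed.
T is strictly dominated by Body, so the server never plays it.
On the remaining 2×2 (Wide, Body vs Forehand, Backhand):
Let the server play Wide with probability p. Expected payoff against Forehand: 4p + (-2)(1−p) = 6p − 2; against Backhand: (-2)p + 6(1−p) = −8p + 6.
Setting these equal: 6p − 2 = −8p + 6 ⇒ 14p = 8 ⇒ p = 4/7, and the value is (6)·(4/7) − 2 = 10/7.
For the receiver: with q = P(Forehand), equating Wide's and Body's payoffs gives 6q − 2 = −8q + 6 ⇒ q = 4/7.

10/7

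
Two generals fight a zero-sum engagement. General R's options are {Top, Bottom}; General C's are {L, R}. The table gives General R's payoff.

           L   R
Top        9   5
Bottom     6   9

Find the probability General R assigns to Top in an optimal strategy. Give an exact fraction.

Row minima: Top → 5, Bottom → 6; maximin = 6.
Column maxima: L → 9, R → 9; minimax = 9.
6 ≠ 9, so there is no saddle point; optimal play is mixed.
Let General R play Top with probability p. Expected payoff against L: 9p + 6(1−p) = 3p + 6; against R: 5p + 9(1−p) = −4p + 9.
Setting these equal: 3p + 6 = −4p + 9 ⇒ 7p = 3 ⇒ p = 3/7, and the value is (3)·(3/7) + 6 = 51/7.
For General C: with q = P(L), equating Top's and Bottom's payoffs gives 4q + 5 = −3q + 9 ⇒ q = 4/7.

3/7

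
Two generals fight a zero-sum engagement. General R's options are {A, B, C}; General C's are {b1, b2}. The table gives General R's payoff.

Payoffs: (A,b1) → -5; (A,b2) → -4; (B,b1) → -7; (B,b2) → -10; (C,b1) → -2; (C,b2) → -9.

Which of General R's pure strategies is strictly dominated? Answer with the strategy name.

B

A gives a strictly higher payoff than B against every column: -5 > -7, -4 > -10.
So B is strictly dominated and General R never plays it.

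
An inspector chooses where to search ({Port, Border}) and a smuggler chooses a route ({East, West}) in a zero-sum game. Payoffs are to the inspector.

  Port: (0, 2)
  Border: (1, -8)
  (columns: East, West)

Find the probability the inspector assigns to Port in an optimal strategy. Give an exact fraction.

9/11

Row minima: Port → 0, Border → -8; maximin = 0.
Column maxima: East → 1, West → 2; minimax = 1.
0 ≠ 1, so there is no saddle point; optimal play is mixed.
Let the inspector play Port with probability p. Expected payoff against East: 0p + 1(1−p) = −p + 1; against West: 2p + (-8)(1−p) = 10p − 8.
Setting these equal: −p + 1 = 10p − 8 ⇒ −11p = -9 ⇒ p = 9/11, and the value is (-1)·(9/11) + 1 = 2/11.
For the smuggler: with q = P(East), equating Port's and Border's payoffs gives −2q + 2 = 9q − 8 ⇒ q = 10/11.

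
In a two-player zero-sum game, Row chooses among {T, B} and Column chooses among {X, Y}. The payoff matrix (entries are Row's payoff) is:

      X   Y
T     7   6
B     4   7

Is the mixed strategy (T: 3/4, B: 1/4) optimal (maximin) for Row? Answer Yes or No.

Against X this mix gives (3/4)·7 + (1/4)·4 = 25/4.
Against Y this mix gives (3/4)·6 + (1/4)·7 = 25/4.
All of Column's active replies (X, Y) yield 25/4, and no column does worse for Row. The mix makes Column indifferent and guarantees 25/4, so it is optimal.

Yes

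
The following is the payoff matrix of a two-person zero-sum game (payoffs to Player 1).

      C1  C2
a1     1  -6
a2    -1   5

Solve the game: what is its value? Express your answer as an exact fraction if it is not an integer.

Row minima: a1 → -6, a2 → -1; maximin = -1.
Column maxima: C1 → 1, C2 → 5; minimax = 1.
-1 ≠ 1, so there is no saddle point; optimal play is mixed.
Let Player 1 play a1 with probability p. Expected payoff against C1: 1p + (-1)(1−p) = 2p − 1; against C2: (-6)p + 5(1−p) = −11p + 5.
Setting these equal: 2p − 1 = −11p + 5 ⇒ 13p = 6 ⇒ p = 6/13, and the value is (2)·(6/13) − 1 = -1/13.
For Player 2: with q = P(C1), equating a1's and a2's payoffs gives 7q − 6 = −6q + 5 ⇒ q = 11/13.

-1/13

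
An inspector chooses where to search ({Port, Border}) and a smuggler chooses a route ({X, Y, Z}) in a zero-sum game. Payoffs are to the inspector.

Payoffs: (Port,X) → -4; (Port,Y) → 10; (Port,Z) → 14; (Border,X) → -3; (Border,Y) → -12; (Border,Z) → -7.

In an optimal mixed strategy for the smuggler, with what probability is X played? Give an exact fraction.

Row minima: Port → -4, Border → -12; maximin = -4.
Column maxima: X → -3, Y → 10, Z → 14; minimax = -3.
-4 ≠ -3, so there is no saddle point; optimal play is mixed.
Z is strictly dominated by Y (it gives the inspector strictly more in every row), so the smuggler never plays it.
On the remaining 2×2 (Port, Border vs X, Y):
Let the inspector play Port with probability p. Expected payoff against X: (-4)p + (-3)(1−p) = −p − 3; against Y: 10p + (-12)(1−p) = 22p − 12.
Setting these equal: −p − 3 = 22p − 12 ⇒ −23p = -9 ⇒ p = 9/23, and the value is (-1)·(9/23) − 3 = -78/23.
For the smuggler: with q = P(X), equating Port's and Border's payoffs gives −14q + 10 = 9q − 12 ⇒ q = 22/23.

22/23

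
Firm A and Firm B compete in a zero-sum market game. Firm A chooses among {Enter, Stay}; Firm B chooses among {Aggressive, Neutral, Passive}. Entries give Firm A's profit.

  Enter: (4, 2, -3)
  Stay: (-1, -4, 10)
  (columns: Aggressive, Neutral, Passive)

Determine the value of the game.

8/19

Row minima: Enter → -3, Stay → -4; maximin = -3.
Column maxima: Aggressive → 4, Neutral → 2, Passive → 10; minimax = 2.
-3 ≠ 2, so there is no saddle point; optimal play is mixed.
Aggressive is strictly dominated by Neutral (it gives Firm A strictly more in every row), so Firm B never plays it.
On the remaining 2×2 (Enter, Stay vs Neutral, Passive):
Let Firm A play Enter with probability p. Expected payoff against Neutral: 2p + (-4)(1−p) = 6p − 4; against Passive: (-3)p + 10(1−p) = −13p + 10.
Setting these equal: 6p − 4 = −13p + 10 ⇒ 19p = 14 ⇒ p = 14/19, and the value is (6)·(14/19) − 4 = 8/19.
For Firm B: with q = P(Neutral), equating Enter's and Stay's payoffs gives 5q − 3 = −14q + 10 ⇒ q = 13/19.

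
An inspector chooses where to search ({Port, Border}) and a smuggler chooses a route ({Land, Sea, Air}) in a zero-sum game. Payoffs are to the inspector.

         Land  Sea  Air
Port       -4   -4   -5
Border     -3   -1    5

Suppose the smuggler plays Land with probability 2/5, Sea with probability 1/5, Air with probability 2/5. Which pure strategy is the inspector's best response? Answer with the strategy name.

Border

Expected payoff of Port: (2/5)·(-4) + (1/5)·(-4) + (2/5)·(-5) = -22/5.
Expected payoff of Border: (2/5)·(-3) + (1/5)·(-1) + (2/5)·5 = 3/5.
The largest is 3/5, so the inspector's best response is Border.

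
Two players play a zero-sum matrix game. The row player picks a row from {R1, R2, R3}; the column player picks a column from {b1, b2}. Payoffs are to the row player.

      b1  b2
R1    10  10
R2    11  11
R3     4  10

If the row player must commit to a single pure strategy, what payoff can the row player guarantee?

11

Row minima: R1 → 10, R2 → 11, R3 → 4.
The best of these is 11.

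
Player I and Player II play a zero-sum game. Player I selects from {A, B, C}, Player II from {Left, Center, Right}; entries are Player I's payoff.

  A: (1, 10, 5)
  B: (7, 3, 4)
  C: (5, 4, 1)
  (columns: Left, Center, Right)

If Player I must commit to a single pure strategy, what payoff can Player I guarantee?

Row minima: A → 1, B → 3, C → 1.
The best of these is 3.

3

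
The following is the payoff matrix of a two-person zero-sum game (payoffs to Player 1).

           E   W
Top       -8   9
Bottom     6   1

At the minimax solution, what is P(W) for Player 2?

7/11

Row minima: Top → -8, Bottom → 1; maximin = 1.
Column maxima: E → 6, W → 9; minimax = 6.
1 ≠ 6, so there is no saddle point; optimal play is mixed.
Let Player 1 play Top with probability p. Expected payoff against E: (-8)p + 6(1−p) = −14p + 6; against W: 9p + 1(1−p) = 8p + 1.
Setting these equal: −14p + 6 = 8p + 1 ⇒ −22p = -5 ⇒ p = 5/22, and the value is (-14)·(5/22) + 6 = 31/11.
For Player 2: with q = P(E), equating Top's and Bottom's payoffs gives −17q + 9 = 5q + 1 ⇒ q = 4/11.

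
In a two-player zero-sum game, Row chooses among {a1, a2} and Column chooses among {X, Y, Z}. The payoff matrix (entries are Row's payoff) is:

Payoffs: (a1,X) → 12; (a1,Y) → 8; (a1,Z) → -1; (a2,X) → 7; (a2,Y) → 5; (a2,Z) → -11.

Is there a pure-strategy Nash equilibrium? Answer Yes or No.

Row minima: a1 → -1, a2 → -11; maximin = -1.
Column maxima: X → 12, Y → 8, Z → -1; minimax = -1.
maximin = minimax = -1, so a saddle point exists.

Yes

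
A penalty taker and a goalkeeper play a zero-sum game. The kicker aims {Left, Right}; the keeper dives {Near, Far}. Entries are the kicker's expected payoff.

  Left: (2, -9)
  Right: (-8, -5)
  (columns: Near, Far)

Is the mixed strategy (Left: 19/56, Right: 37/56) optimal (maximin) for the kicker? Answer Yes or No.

Against Near this mix gives (19/56)·2 + (37/56)·(-8) = -129/28.
Against Far this mix gives (19/56)·(-9) + (37/56)·(-5) = -89/14.
The keeper will play Far, holding the kicker to -89/14. Shifting weight toward the row that does better against Far would raise this floor (the equalizing mix achieves -41/7 against both Far and Near), so the proposed strategy is not optimal.

No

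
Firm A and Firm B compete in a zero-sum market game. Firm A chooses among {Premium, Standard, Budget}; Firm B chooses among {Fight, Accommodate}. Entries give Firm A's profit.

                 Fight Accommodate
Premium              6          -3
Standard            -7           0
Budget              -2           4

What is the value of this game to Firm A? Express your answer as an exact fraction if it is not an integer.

6/5

Row minima: Premium → -3, Standard → -7, Budget → -2; maximin = -2.
Column maxima: Fight → 6, Accommodate → 4; minimax = 4.
-2 ≠ 4, so there is no saddle point; optimal play is mixed.
Standard is strictly dominated by Budget, so Firm A never plays it.
On the remaining 2×2 (Premium, Budget vs Fight, Accommodate):
Let Firm A play Premium with probability p. Expected payoff against Fight: 6p + (-2)(1−p) = 8p − 2; against Accommodate: (-3)p + 4(1−p) = −7p + 4.
Setting these equal: 8p − 2 = −7p + 4 ⇒ 15p = 6 ⇒ p = 2/5, and the value is (8)·(2/5) − 2 = 6/5.
For Firm B: with q = P(Fight), equating Premium's and Budget's payoffs gives 9q − 3 = −6q + 4 ⇒ q = 7/15.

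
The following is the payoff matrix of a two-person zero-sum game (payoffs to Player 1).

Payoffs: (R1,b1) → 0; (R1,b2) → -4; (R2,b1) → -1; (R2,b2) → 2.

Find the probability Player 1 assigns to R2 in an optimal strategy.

4/7

Row minima: R1 → -4, R2 → -1; maximin = -1.
Column maxima: b1 → 0, b2 → 2; minimax = 0.
-1 ≠ 0, so there is no saddle point; optimal play is mixed.
Let Player 1 play R1 with probability p. Expected payoff against b1: 0p + (-1)(1−p) = p − 1; against b2: (-4)p + 2(1−p) = −6p + 2.
Setting these equal: p − 1 = −6p + 2 ⇒ 7p = 3 ⇒ p = 3/7, and the value is (1)·(3/7) − 1 = -4/7.
For Player 2: with q = P(b1), equating R1's and R2's payoffs gives 4q − 4 = −3q + 2 ⇒ q = 6/7.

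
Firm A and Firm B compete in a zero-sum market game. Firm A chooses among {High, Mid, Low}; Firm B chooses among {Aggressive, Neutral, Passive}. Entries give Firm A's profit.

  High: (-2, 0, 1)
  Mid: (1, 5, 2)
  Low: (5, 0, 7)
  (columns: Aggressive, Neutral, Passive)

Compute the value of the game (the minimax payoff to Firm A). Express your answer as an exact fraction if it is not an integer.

25/9

Row minima: High → -2, Mid → 1, Low → 0; maximin = 1.
Column maxima: Aggressive → 5, Neutral → 5, Passive → 7; minimax = 5.
1 ≠ 5, so there is no saddle point; optimal play is mixed.
High is strictly dominated by Mid, so Firm A never plays it.
Passive is strictly dominated by Aggressive (it gives Firm A strictly more in every row), so Firm B never plays it.
On the remaining 2×2 (Mid, Low vs Aggressive, Neutral):
Let Firm A play Mid with probability p. Expected payoff against Aggressive: 1p + 5(1−p) = −4p + 5; against Neutral: 5p + 0(1−p) = 5p.
Setting these equal: −4p + 5 = 5p ⇒ −9p = -5 ⇒ p = 5/9, and the value is (-4)·(5/9) + 5 = 25/9.
For Firm B: with q = P(Aggressive), equating Mid's and Low's payoffs gives −4q + 5 = 5q ⇒ q = 5/9.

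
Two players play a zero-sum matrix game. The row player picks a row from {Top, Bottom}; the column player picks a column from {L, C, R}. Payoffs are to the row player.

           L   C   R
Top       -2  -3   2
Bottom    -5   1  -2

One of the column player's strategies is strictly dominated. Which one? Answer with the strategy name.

R

L holds the row player's payoff strictly below R in every row: -2 < 2, -5 < -2.
So R is strictly dominated for the column player.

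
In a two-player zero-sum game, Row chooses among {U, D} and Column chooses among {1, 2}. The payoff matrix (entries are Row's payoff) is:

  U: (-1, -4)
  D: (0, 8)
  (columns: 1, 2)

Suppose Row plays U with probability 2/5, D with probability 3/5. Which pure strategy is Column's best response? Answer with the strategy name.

1

If Column plays 1, Row's expected payoff is (2/5)·(-1) + (3/5)·0 = -2/5.
If Column plays 2, Row's expected payoff is (2/5)·(-4) + (3/5)·8 = 16/5.
Column minimizes Row's payoff; the smallest is -2/5, so the best response is 1.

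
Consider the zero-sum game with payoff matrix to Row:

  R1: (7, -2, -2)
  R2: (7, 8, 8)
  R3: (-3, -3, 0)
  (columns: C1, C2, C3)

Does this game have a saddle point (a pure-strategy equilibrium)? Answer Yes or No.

Yes

Row minima: R1 → -2, R2 → 7, R3 → -3; maximin = 7.
Column maxima: C1 → 7, C2 → 8, C3 → 8; minimax = 7.
maximin = minimax = 7, so a saddle point exists.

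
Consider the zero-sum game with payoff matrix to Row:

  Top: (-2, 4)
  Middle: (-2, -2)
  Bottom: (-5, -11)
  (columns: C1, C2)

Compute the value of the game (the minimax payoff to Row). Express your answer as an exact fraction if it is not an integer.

-2

Row minima: Top → -2, Middle → -2, Bottom → -11; maximin = -2.
Column maxima: C1 → -2, C2 → 4; minimax = -2.
Since maximin = minimax = -2, there is a saddle point and the value is -2.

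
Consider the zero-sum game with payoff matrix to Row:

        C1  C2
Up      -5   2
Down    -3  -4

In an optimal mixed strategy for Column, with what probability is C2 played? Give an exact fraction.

Row minima: Up → -5, Down → -4; maximin = -4.
Column maxima: C1 → -3, C2 → 2; minimax = -3.
-4 ≠ -3, so there is no saddle point; optimal play is mixed.
Let Row play Up with probability p. Expected payoff against C1: (-5)p + (-3)(1−p) = −2p − 3; against C2: 2p + (-4)(1−p) = 6p − 4.
Setting these equal: −2p − 3 = 6p − 4 ⇒ −8p = -1 ⇒ p = 1/8, and the value is (-2)·(1/8) − 3 = -13/4.
For Column: with q = P(C1), equating Up's and Down's payoffs gives −7q + 2 = q − 4 ⇒ q = 3/4.

1/4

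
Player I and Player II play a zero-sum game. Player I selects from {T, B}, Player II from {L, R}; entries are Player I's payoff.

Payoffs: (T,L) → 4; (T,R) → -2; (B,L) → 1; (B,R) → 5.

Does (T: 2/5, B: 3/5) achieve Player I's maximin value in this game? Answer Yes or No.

Yes

Against L this mix gives (2/5)·4 + (3/5)·1 = 11/5.
Against R this mix gives (2/5)·(-2) + (3/5)·5 = 11/5.
All of Player II's active replies (L, R) yield 11/5, and no column does worse for Player I. The mix makes Player II indifferent and guarantees 11/5, so it is optimal.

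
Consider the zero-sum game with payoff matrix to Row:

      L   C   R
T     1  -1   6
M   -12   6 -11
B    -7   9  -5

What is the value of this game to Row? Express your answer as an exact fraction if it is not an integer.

1/9

Row minima: T → -1, M → -12, B → -7; maximin = -1.
Column maxima: L → 1, C → 9, R → 6; minimax = 1.
-1 ≠ 1, so there is no saddle point; optimal play is mixed.
M is strictly dominated by B, so Row never plays it.
R is strictly dominated by L (it gives Row strictly more in every row), so Column never plays it.
On the remaining 2×2 (T, B vs L, C):
Let Row play T with probability p. Expected payoff against L: 1p + (-7)(1−p) = 8p − 7; against C: (-1)p + 9(1−p) = −10p + 9.
Setting these equal: 8p − 7 = −10p + 9 ⇒ 18p = 16 ⇒ p = 8/9, and the value is (8)·(8/9) − 7 = 1/9.
For Column: with q = P(L), equating T's and B's payoffs gives 2q − 1 = −16q + 9 ⇒ q = 5/9.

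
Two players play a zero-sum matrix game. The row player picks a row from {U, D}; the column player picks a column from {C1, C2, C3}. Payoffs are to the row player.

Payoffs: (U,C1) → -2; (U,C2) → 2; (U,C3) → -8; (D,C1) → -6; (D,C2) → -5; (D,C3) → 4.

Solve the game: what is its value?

Row minima: U → -8, D → -6; maximin = -6.
Column maxima: C1 → -2, C2 → 2, C3 → 4; minimax = -2.
-6 ≠ -2, so there is no saddle point; optimal play is mixed.
C2 is strictly dominated by C1 (it gives the row player strictly more in every row), so the column player never plays it.
On the remaining 2×2 (U, D vs C1, C3):
Let the row player play U with probability p. Expected payoff against C1: (-2)p + (-6)(1−p) = 4p − 6; against C3: (-8)p + 4(1−p) = −12p + 4.
Setting these equal: 4p − 6 = −12p + 4 ⇒ 16p = 10 ⇒ p = 5/8, and the value is (4)·(5/8) − 6 = -7/2.
For the column player: with q = P(C1), equating U's and D's payoffs gives 6q − 8 = −10q + 4 ⇒ q = 3/4.

-7/2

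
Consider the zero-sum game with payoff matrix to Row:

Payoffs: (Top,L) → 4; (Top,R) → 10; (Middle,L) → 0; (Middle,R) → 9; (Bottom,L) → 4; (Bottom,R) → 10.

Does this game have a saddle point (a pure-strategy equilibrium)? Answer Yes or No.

Row minima: Top → 4, Middle → 0, Bottom → 4; maximin = 4.
Column maxima: L → 4, R → 10; minimax = 4.
maximin = minimax = 4, so a saddle point exists.

Yes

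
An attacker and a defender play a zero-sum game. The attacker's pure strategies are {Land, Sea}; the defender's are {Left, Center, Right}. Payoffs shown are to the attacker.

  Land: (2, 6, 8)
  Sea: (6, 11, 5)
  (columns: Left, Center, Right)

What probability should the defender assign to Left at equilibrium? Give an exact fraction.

3/7

Row minima: Land → 2, Sea → 5; maximin = 5.
Column maxima: Left → 6, Center → 11, Right → 8; minimax = 6.
5 ≠ 6, so there is no saddle point; optimal play is mixed.
Center is strictly dominated by Left (it gives the attacker strictly more in every row), so the defender never plays it.
On the remaining 2×2 (Land, Sea vs Left, Right):
Let the attacker play Land with probability p. Expected payoff against Left: 2p + 6(1−p) = −4p + 6; against Right: 8p + 5(1−p) = 3p + 5.
Setting these equal: −4p + 6 = 3p + 5 ⇒ −7p = -1 ⇒ p = 1/7, and the value is (-4)·(1/7) + 6 = 38/7.
For the defender: with q = P(Left), equating Land's and Sea's payoffs gives −6q + 8 = q + 5 ⇒ q = 3/7.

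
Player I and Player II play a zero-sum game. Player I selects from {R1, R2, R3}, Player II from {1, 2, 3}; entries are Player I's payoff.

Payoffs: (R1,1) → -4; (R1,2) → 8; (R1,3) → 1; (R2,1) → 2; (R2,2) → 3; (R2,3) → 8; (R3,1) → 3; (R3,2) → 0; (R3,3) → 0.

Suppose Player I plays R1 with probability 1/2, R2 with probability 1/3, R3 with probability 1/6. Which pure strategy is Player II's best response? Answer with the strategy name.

If Player II plays 1, Player I's expected payoff is (1/2)·(-4) + (1/3)·2 + (1/6)·3 = -5/6.
If Player II plays 2, Player I's expected payoff is (1/2)·8 + (1/3)·3 + (1/6)·0 = 5.
If Player II plays 3, Player I's expected payoff is (1/2)·1 + (1/3)·8 + (1/6)·0 = 19/6.
Player II minimizes Player I's payoff; the smallest is -5/6, so the best response is 1.

1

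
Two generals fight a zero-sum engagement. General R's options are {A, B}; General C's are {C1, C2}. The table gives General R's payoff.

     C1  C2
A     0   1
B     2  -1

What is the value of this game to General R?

1/2

Row minima: A → 0, B → -1; maximin = 0.
Column maxima: C1 → 2, C2 → 1; minimax = 1.
0 ≠ 1, so there is no saddle point; optimal play is mixed.
Let General R play A with probability p. Expected payoff against C1: 0p + 2(1−p) = −2p + 2; against C2: 1p + (-1)(1−p) = 2p − 1.
Setting these equal: −2p + 2 = 2p − 1 ⇒ −4p = -3 ⇒ p = 3/4, and the value is (-2)·(3/4) + 2 = 1/2.
For General C: with q = P(C1), equating A's and B's payoffs gives −q + 1 = 3q − 1 ⇒ q = 1/2.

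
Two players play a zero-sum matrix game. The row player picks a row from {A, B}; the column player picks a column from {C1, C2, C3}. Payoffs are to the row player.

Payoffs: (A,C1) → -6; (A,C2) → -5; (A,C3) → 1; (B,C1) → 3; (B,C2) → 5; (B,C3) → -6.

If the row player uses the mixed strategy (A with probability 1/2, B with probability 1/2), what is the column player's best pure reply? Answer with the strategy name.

C3

If the column player plays C1, the row player's expected payoff is (1/2)·(-6) + (1/2)·3 = -3/2.
If the column player plays C2, the row player's expected payoff is (1/2)·(-5) + (1/2)·5 = 0.
If the column player plays C3, the row player's expected payoff is (1/2)·1 + (1/2)·(-6) = -5/2.
The column player minimizes the row player's payoff; the smallest is -5/2, so the best response is C3.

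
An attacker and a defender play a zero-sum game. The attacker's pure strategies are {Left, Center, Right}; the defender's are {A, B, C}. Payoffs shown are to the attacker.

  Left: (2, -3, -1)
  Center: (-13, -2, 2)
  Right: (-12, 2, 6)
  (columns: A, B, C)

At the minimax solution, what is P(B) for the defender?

Row minima: Left → -3, Center → -13, Right → -12; maximin = -3.
Column maxima: A → 2, B → 2, C → 6; minimax = 2.
-3 ≠ 2, so there is no saddle point; optimal play is mixed.
Center is strictly dominated by Right, so the attacker never plays it.
C is strictly dominated by B (it gives the attacker strictly more in every row), so the defender never plays it.
On the remaining 2×2 (Left, Right vs A, B):
Let the attacker play Left with probability p. Expected payoff against A: 2p + (-12)(1−p) = 14p − 12; against B: (-3)p + 2(1−p) = −5p + 2.
Setting these equal: 14p − 12 = −5p + 2 ⇒ 19p = 14 ⇒ p = 14/19, and the value is (14)·(14/19) − 12 = -32/19.
For the defender: with q = P(A), equating Left's and Right's payoffs gives 5q − 3 = −14q + 2 ⇒ q = 5/19.

14/19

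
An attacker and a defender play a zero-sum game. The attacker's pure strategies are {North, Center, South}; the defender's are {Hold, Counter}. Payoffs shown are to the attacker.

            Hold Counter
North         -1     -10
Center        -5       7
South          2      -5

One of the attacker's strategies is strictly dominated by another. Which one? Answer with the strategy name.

South gives a strictly higher payoff than North against every column: 2 > -1, -5 > -10.
So North is strictly dominated and the attacker never plays it.

North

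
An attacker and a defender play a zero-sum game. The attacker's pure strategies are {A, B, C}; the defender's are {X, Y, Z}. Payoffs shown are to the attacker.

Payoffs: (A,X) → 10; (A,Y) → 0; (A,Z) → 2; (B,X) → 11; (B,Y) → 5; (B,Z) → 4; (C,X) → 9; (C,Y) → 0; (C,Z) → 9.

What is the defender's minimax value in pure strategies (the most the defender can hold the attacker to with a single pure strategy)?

5

Column maxima: X → 11, Y → 5, Z → 9.
The smallest of these is 5.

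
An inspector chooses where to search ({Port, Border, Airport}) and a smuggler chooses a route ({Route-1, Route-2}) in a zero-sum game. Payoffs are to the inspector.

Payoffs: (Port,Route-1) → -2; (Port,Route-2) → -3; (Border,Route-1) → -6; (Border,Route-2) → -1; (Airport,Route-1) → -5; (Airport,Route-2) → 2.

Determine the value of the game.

-19/8

Row minima: Port → -3, Border → -6, Airport → -5; maximin = -3.
Column maxima: Route-1 → -2, Route-2 → 2; minimax = -2.
-3 ≠ -2, so there is no saddle point; optimal play is mixed.
Border is strictly dominated by Airport, so the inspector never plays it.
On the remaining 2×2 (Port, Airport vs Route-1, Route-2):
Let the inspector play Port with probability p. Expected payoff against Route-1: (-2)p + (-5)(1−p) = 3p − 5; against Route-2: (-3)p + 2(1−p) = −5p + 2.
Setting these equal: 3p − 5 = −5p + 2 ⇒ 8p = 7 ⇒ p = 7/8, and the value is (3)·(7/8) − 5 = -19/8.
For the smuggler: with q = P(Route-1), equating Port's and Airport's payoffs gives q − 3 = −7q + 2 ⇒ q = 5/8.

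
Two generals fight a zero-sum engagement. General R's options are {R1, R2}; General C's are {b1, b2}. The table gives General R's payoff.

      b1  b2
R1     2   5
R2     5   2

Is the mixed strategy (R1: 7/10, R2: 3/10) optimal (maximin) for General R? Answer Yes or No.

Against b1 this mix gives (7/10)·2 + (3/10)·5 = 29/10.
Against b2 this mix gives (7/10)·5 + (3/10)·2 = 41/10.
General C will play b1, holding General R to 29/10. Shifting weight toward the row that does better against b1 would raise this floor (the equalizing mix achieves 7/2 against both b1 and b2), so the proposed strategy is not optimal.

No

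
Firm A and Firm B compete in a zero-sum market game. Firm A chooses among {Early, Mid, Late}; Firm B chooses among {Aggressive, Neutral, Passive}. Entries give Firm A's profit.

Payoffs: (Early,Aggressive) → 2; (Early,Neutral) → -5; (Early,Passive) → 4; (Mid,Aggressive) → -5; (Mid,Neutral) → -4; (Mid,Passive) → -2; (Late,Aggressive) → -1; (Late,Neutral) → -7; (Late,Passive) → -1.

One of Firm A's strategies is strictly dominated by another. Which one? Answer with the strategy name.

Early gives a strictly higher payoff than Late against every column: 2 > -1, -5 > -7, 4 > -1.
So Late is strictly dominated and Firm A never plays it.

Late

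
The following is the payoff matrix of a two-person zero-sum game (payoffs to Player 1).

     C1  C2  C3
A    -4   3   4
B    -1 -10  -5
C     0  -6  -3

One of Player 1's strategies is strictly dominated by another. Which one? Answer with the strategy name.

C gives a strictly higher payoff than B against every column: 0 > -1, -6 > -10, -3 > -5.
So B is strictly dominated and Player 1 never plays it.

B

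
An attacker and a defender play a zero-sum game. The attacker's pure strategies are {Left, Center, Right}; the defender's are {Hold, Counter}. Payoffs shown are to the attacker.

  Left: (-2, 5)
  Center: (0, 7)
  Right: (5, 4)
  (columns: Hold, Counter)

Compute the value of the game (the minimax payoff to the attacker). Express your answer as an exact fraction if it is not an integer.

35/8

Row minima: Left → -2, Center → 0, Right → 4; maximin = 4.
Column maxima: Hold → 5, Counter → 7; minimax = 5.
4 ≠ 5, so there is no saddle point; optimal play is mixed.
Left is strictly dominated by Center, so the attacker never plays it.
On the remaining 2×2 (Center, Right vs Hold, Counter):
Let the attacker play Center with probability p. Expected payoff against Hold: 0p + 5(1−p) = −5p + 5; against Counter: 7p + 4(1−p) = 3p + 4.
Setting these equal: −5p + 5 = 3p + 4 ⇒ −8p = -1 ⇒ p = 1/8, and the value is (-5)·(1/8) + 5 = 35/8.
For the defender: with q = P(Hold), equating Center's and Right's payoffs gives −7q + 7 = q + 4 ⇒ q = 3/8.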